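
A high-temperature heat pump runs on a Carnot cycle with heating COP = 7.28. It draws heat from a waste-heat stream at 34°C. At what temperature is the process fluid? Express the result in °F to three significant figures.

COP_HP = T_H/(T_H − T_C) rearranges to T_H = COP·T_C/(COP − 1).
With T_C = 307.15 K, T_H = 7.28 × 307.15/6.280 = 356.06 K.
Converting, 356.06 K = 181.24°F.

181 °F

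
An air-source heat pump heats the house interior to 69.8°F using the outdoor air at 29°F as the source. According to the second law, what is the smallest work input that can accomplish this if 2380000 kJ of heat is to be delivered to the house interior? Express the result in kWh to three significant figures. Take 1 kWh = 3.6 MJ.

In absolute terms T_C = 271.48 K and T_H = 294.15 K, so ΔT = 22.67 K.
The reversible limit is COP_HP = T_H/ΔT = 12.98, so W_min = Q_H/COP = Q_H·ΔT/T_H.
W_min = 2380000 × 22.67/294.15 = 183400 kJ = 50.94 kWh.

50.9 kWh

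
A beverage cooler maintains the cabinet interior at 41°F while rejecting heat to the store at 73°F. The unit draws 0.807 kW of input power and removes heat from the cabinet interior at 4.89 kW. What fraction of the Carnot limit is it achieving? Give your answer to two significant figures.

0.39

COP_actual = Q̇_C/Ẇ = 4.890/0.8070 = 6.059.
In absolute terms T_C = 278.15 K and T_H = 295.93 K, so ΔT = 17.78 K.
COP_Carnot = T_C/ΔT = 278.15/17.78 = 15.65.
η_II = COP_actual/COP_Carnot = 6.059/15.65 = 0.3873.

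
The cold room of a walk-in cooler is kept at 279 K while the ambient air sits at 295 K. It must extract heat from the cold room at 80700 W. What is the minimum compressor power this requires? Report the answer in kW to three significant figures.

4.63 kW

The reservoir spacing is ΔT = 295 − 279 = 16.00 K.
COP_Carnot = T_C/ΔT = 279.00/16.00 = 17.44.
Ẇ_min = Q̇/COP_Carnot = 80700/17.44 = 4628 W = 4.628 kW.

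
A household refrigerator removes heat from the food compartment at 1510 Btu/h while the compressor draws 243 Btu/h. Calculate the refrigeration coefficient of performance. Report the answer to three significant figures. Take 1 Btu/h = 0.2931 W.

The first law gives Q̇_H = Q̇_C + Ẇ, so the three rates are Q̇_C = 1510, Q̇_H = 1753, Ẇ = 243.0 Btu/h.
COP_R = Q̇_C/Ẇ = 1510/243.0 = 6.214.

6.21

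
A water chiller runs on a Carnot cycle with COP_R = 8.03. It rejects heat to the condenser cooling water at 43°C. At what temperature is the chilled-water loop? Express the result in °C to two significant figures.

8.0 °C

For a Carnot refrigerator COP_R = T_C/(T_H − T_C), so T_C = COP·T_H/(1 + COP).
With T_H = 316.15 K, T_C = 8.03 × 316.15/9.030 = 281.14 K.
Converting, 281.14 K = 7.99°C.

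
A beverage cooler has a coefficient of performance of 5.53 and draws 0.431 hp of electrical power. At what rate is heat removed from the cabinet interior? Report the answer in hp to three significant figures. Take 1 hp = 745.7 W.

2.38 hp

Q̇_C = COP × Ẇ = 5.53 × 0.4310 = 2.383 hp.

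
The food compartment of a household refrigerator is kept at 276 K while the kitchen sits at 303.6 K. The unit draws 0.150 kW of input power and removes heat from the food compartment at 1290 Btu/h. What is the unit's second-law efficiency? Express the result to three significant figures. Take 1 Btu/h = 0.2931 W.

0.252

Converting, Q̇_C = 1290 Btu/h = 0.3781 kW, so COP_actual = Q̇_C/Ẇ = 0.3781/0.1500 = 2.521.
The reservoir spacing is ΔT = 303.6 − 276 = 27.60 K.
COP_Carnot = T_C/ΔT = 276.00/27.60 = 10.00.
η_II = COP_actual/COP_Carnot = 2.521/10.00 = 0.2521.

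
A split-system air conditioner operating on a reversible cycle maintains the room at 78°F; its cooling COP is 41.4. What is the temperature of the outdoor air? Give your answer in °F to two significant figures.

91 °F

COP_R = T_C/(T_H − T_C) gives T_H − T_C = T_C/COP.
With T_C = 298.71 K, T_H = 298.71 × (1 + 1/41.4) = 305.92 K.
Converting, 305.92 K = 90.99°F.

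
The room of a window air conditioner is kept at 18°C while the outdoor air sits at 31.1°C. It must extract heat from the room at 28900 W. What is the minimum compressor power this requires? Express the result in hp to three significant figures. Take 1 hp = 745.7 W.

In absolute terms T_C = 291.15 K and T_H = 304.25 K, so ΔT = 13.10 K.
COP_Carnot = T_C/ΔT = 291.15/13.10 = 22.23.
Ẇ_min = Q̇/COP_Carnot = 28900/22.23 = 1300 W = 1.744 hp.

1.74 hp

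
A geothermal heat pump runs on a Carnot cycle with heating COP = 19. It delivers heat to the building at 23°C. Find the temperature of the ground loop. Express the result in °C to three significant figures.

COP_HP = T_H/(T_H − T_C) gives T_H − T_C = T_H/COP.
With T_H = 296.15 K, T_C = 296.15 × (1 − 1/19) = 280.56 K.
Converting, 280.56 K = 7.41°C.

7.41 °C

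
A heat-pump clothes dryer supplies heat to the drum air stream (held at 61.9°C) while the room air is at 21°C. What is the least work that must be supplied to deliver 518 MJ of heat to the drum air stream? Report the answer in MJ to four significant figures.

In absolute terms T_C = 294.15 K and T_H = 335.05 K, so ΔT = 40.90 K.
The reversible limit is COP_HP = T_H/ΔT = 8.192, so W_min = Q_H/COP = Q_H·ΔT/T_H.
W_min = 518.0 × 40.90/335.05 = 63.23 MJ.

63.23 MJ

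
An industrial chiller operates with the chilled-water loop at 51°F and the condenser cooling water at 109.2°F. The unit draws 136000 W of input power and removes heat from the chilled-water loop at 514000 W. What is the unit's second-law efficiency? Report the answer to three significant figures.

COP_actual = Q̇_C/Ẇ = 514000/136000 = 3.779.
In absolute terms T_C = 283.71 K and T_H = 316.04 K, so ΔT = 32.33 K.
COP_Carnot = T_C/ΔT = 283.71/32.33 = 8.774.
η_II = COP_actual/COP_Carnot = 3.779/8.774 = 0.4307.

0.431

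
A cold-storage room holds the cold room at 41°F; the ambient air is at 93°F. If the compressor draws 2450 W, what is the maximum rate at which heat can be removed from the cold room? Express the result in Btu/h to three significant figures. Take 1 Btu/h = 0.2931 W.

In absolute terms T_C = 278.15 K and T_H = 307.04 K, so ΔT = 28.89 K.
COP_Carnot = T_C/ΔT = 278.15/28.89 = 9.628.
Q̇_max = COP_Carnot × Ẇ = 9.628 × 2450 W = 23590 W = 80480 Btu/h.

80500 Btu/h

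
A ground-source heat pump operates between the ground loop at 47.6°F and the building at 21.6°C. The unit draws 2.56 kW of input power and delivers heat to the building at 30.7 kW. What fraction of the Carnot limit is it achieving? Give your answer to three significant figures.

COP_actual = Q̇_H/Ẇ = 30.70/2.560 = 11.99.
In absolute terms T_C = 281.82 K and T_H = 294.75 K, so ΔT = 12.93 K.
COP_Carnot = T_H/ΔT = 294.75/12.93 = 22.79.
η_II = COP_actual/COP_Carnot = 11.99/22.79 = 0.5262.

0.526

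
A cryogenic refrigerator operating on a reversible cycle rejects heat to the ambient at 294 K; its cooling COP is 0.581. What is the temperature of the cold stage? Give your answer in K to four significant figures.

108.0 K

For a Carnot refrigerator COP_R = T_C/(T_H − T_C), so T_C = COP·T_H/(1 + COP).
With T_H = 294.00 K, T_C = 0.581 × 294.00/1.581 = 108.04 K.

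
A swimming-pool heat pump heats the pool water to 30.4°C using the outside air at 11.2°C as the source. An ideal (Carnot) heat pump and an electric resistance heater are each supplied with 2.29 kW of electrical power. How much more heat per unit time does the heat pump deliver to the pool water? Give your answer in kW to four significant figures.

33.91 kW

In absolute terms T_C = 284.35 K and T_H = 303.55 K, so ΔT = 19.20 K.
COP_Carnot = T_H/ΔT = 303.55/19.20 = 15.81.
The heat pump delivers Q̇_H = COP × Ẇ = 36.20 kW; the resistance heater delivers Ẇ = 2.290 kW.
Extra = (COP − 1)·Ẇ = 33.91 kW.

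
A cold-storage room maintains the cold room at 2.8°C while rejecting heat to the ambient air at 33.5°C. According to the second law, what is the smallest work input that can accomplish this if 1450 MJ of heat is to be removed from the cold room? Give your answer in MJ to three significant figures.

In absolute terms T_C = 275.95 K and T_H = 306.65 K, so ΔT = 30.70 K.
The reversible limit is COP_R = T_C/ΔT = 8.989, so W_min = Q_C/COP = Q_C·ΔT/T_C.
W_min = 1450 × 30.70/275.95 = 161.3 MJ.

161 MJ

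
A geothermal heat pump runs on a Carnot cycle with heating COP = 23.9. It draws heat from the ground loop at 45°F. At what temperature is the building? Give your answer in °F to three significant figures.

COP_HP = T_H/(T_H − T_C) rearranges to T_H = COP·T_C/(COP − 1).
With T_C = 280.37 K, T_H = 23.9 × 280.37/22.90 = 292.62 K.
Converting, 292.62 K = 67.04°F.

67.0 °F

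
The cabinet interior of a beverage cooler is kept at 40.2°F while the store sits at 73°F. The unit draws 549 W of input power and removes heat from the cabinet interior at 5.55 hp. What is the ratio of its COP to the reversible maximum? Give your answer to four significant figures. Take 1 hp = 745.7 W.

Converting, Q̇_C = 5.550 hp = 4139 W, so COP_actual = Q̇_C/Ẇ = 4139/549.0 = 7.538.
In absolute terms T_C = 277.71 K and T_H = 295.93 K, so ΔT = 18.22 K.
COP_Carnot = T_C/ΔT = 277.71/18.22 = 15.24.
η_II = COP_actual/COP_Carnot = 7.538/15.24 = 0.4947.

0.4947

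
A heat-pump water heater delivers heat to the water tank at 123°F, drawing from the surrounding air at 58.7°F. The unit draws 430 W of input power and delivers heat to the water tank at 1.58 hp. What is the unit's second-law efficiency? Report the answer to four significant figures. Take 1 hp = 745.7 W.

Converting, Q̇_H = 1.580 hp = 1178 W, so COP_actual = Q̇_H/Ẇ = 1178/430.0 = 2.740.
In absolute terms T_C = 287.98 K and T_H = 323.71 K, so ΔT = 35.72 K.
COP_Carnot = T_H/ΔT = 323.71/35.72 = 9.062.
η_II = COP_actual/COP_Carnot = 2.740/9.062 = 0.3024.

0.3024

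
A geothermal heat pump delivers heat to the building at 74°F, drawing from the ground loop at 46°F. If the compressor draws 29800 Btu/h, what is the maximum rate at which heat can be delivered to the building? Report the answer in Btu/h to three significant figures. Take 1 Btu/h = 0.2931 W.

In absolute terms T_C = 280.93 K and T_H = 296.48 K, so ΔT = 15.56 K.
COP_Carnot = T_H/ΔT = 296.48/15.56 = 19.06.
Q̇_max = COP_Carnot × Ẇ = 19.06 × 29800 Btu/h = 568000 Btu/h.

568000 Btu/h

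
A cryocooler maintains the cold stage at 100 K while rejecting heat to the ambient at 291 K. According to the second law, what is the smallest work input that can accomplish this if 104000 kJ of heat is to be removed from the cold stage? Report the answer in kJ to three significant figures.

The reservoir spacing is ΔT = 291 − 100 = 191.0 K.
The reversible limit is COP_R = T_C/ΔT = 0.5236, so W_min = Q_C/COP = Q_C·ΔT/T_C.
W_min = 104000 × 191.0/100.00 = 198600 kJ.

199000 kJ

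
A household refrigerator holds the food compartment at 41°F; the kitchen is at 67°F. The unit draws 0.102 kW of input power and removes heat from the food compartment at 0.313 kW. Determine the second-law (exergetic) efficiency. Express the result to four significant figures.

COP_actual = Q̇_C/Ẇ = 0.3130/0.1020 = 3.069.
In absolute terms T_C = 278.15 K and T_H = 292.59 K, so ΔT = 14.44 K.
COP_Carnot = T_C/ΔT = 278.15/14.44 = 19.26.
η_II = COP_actual/COP_Carnot = 3.069/19.26 = 0.1594.

0.1594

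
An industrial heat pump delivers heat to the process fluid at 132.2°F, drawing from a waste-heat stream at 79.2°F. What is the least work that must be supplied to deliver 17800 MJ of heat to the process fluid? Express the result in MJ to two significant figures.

1600 MJ

In absolute terms T_C = 299.37 K and T_H = 328.82 K, so ΔT = 29.44 K.
The reversible limit is COP_HP = T_H/ΔT = 11.17, so W_min = Q_H/COP = Q_H·ΔT/T_H.
W_min = 17800 × 29.44/328.82 = 1594 MJ.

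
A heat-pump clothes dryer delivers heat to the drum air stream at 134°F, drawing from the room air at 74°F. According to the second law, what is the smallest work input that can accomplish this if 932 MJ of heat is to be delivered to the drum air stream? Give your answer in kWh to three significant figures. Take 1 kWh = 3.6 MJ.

In absolute terms T_C = 296.48 K and T_H = 329.82 K, so ΔT = 33.33 K.
The reversible limit is COP_HP = T_H/ΔT = 9.895, so W_min = Q_H/COP = Q_H·ΔT/T_H.
W_min = 932.0 × 33.33/329.82 = 94.19 MJ = 26.16 kWh.

26.2 kWh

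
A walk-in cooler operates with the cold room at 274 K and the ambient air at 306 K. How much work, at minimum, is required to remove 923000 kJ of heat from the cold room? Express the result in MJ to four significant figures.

The reservoir spacing is ΔT = 306 − 274 = 32.00 K.
The reversible limit is COP_R = T_C/ΔT = 8.563, so W_min = Q_C/COP = Q_C·ΔT/T_C.
W_min = 923000 × 32.00/274.00 = 107800 kJ = 107.8 MJ.

107.8 MJ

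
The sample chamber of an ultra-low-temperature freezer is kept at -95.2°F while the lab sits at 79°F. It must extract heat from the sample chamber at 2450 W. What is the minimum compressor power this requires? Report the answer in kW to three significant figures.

In absolute terms T_C = 202.48 K and T_H = 299.26 K, so ΔT = 96.78 K.
COP_Carnot = T_C/ΔT = 202.48/96.78 = 2.092.
Ẇ_min = Q̇/COP_Carnot = 2450/2.092 = 1171 W = 1.171 kW.

1.17 kW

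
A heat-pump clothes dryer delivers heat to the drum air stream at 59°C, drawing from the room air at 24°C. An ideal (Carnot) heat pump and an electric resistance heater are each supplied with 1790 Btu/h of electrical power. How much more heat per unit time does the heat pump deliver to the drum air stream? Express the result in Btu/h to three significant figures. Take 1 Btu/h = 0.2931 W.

15200 Btu/h

In absolute terms T_C = 297.15 K and T_H = 332.15 K, so ΔT = 35.00 K.
COP_Carnot = T_H/ΔT = 332.15/35.00 = 9.490.
The heat pump delivers Q̇_H = COP × Ẇ = 16990 Btu/h; the resistance heater delivers Ẇ = 1790 Btu/h.
Extra = (COP − 1)·Ẇ = 15200 Btu/h.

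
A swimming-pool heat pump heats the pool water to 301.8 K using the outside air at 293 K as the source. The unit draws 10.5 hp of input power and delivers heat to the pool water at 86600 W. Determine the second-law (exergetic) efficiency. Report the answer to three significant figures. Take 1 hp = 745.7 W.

Converting, Q̇_H = 86600 W = 116.1 hp, so COP_actual = Q̇_H/Ẇ = 116.1/10.50 = 11.06.
The reservoir spacing is ΔT = 301.8 − 293 = 8.800 K.
COP_Carnot = T_H/ΔT = 301.80/8.800 = 34.30.
η_II = COP_actual/COP_Carnot = 11.06/34.30 = 0.3225.

0.322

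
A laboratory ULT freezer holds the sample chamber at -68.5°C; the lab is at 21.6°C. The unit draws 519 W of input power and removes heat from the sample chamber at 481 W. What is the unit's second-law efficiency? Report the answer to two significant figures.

0.41

COP_actual = Q̇_C/Ẇ = 481.0/519.0 = 0.9268.
In absolute terms T_C = 204.65 K and T_H = 294.75 K, so ΔT = 90.10 K.
COP_Carnot = T_C/ΔT = 204.65/90.10 = 2.271.
η_II = COP_actual/COP_Carnot = 0.9268/2.271 = 0.4080.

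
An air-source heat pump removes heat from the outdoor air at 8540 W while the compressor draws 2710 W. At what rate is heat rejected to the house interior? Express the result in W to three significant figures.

For a cyclic device the first law requires Q̇_H = Q̇_C + Ẇ.
Q̇_H = Q̇_C + Ẇ = 11250 W.

11300 W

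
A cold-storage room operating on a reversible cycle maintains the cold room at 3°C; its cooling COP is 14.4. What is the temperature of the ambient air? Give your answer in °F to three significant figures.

71.9 °F

COP_R = T_C/(T_H − T_C) gives T_H − T_C = T_C/COP.
With T_C = 276.15 K, T_H = 276.15 × (1 + 1/14.4) = 295.33 K.
Converting, 295.33 K = 71.92°F.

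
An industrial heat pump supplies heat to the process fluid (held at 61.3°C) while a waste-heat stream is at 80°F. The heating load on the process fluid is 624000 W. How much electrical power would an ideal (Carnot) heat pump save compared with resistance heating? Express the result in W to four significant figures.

In absolute terms T_C = 299.82 K and T_H = 334.45 K, so ΔT = 34.63 K.
COP_Carnot = T_H/ΔT = 334.45/34.63 = 9.657.
Resistance heating needs Ẇ_res = Q̇_H = 624000 W; the reversible heat pump needs only Ẇ_hp = Q̇_H/COP = 64620 W.
Saving = 624000 − 64620 = 559400 W.

559400 W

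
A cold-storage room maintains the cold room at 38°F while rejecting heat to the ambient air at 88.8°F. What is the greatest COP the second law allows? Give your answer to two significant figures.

In absolute terms T_C = 276.48 K and T_H = 304.71 K, so ΔT = 28.22 K.
For a reversible cycle, COP_Carnot = T_C/ΔT = 276.48/28.22 = 9.797.

9.8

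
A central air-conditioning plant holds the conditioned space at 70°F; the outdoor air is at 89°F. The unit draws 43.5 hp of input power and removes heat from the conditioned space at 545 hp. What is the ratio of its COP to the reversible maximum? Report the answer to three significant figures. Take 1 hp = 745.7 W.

COP_actual = Q̇_C/Ẇ = 545.0/43.50 = 12.53.
In absolute terms T_C = 294.26 K and T_H = 304.82 K, so ΔT = 10.56 K.
COP_Carnot = T_C/ΔT = 294.26/10.56 = 27.88.
η_II = COP_actual/COP_Carnot = 12.53/27.88 = 0.4494.

0.449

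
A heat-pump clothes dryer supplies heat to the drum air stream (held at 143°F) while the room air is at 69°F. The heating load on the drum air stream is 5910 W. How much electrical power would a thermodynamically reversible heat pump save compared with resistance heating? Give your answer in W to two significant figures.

5200 W

In absolute terms T_C = 293.71 K and T_H = 334.82 K, so ΔT = 41.11 K.
COP_Carnot = T_H/ΔT = 334.82/41.11 = 8.144.
Resistance heating needs Ẇ_res = Q̇_H = 5910 W; the reversible heat pump needs only Ẇ_hp = Q̇_H/COP = 725.7 W.
Saving = 5910 − 725.7 = 5184 W.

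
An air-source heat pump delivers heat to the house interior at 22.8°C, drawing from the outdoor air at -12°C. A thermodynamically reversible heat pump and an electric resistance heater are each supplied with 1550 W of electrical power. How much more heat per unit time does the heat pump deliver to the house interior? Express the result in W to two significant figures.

12000 W

In absolute terms T_C = 261.15 K and T_H = 295.95 K, so ΔT = 34.80 K.
COP_Carnot = T_H/ΔT = 295.95/34.80 = 8.504.
The heat pump delivers Q̇_H = COP × Ẇ = 13180 W; the resistance heater delivers Ẇ = 1550 W.
Extra = (COP − 1)·Ẇ = 11630 W.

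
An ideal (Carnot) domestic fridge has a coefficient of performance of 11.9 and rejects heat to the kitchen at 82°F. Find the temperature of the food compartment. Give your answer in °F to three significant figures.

For a Carnot refrigerator COP_R = T_C/(T_H − T_C), so T_C = COP·T_H/(1 + COP).
With T_H = 300.93 K, T_C = 11.9 × 300.93/12.90 = 277.60 K.
Converting, 277.60 K = 40.01°F.

40.0 °F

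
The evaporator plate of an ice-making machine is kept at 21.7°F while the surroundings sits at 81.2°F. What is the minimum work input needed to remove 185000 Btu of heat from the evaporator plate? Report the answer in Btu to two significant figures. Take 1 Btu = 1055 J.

In absolute terms T_C = 267.43 K and T_H = 300.48 K, so ΔT = 33.06 K.
The reversible limit is COP_R = T_C/ΔT = 8.090, so W_min = Q_C/COP = Q_C·ΔT/T_C.
W_min = 185000 × 33.06/267.43 = 22870 Btu.

23000 Btu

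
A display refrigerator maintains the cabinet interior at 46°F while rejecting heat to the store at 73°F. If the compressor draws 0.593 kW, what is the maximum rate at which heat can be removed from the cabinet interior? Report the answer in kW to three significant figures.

In absolute terms T_C = 280.93 K and T_H = 295.93 K, so ΔT = 15.00 K.
COP_Carnot = T_C/ΔT = 280.93/15.00 = 18.73.
Q̇_max = COP_Carnot × Ẇ = 18.73 × 0.5930 kW = 11.11 kW.

11.1 kW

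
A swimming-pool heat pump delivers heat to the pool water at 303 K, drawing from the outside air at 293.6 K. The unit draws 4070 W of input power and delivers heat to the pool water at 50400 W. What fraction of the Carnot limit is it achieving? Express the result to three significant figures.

COP_actual = Q̇_H/Ẇ = 50400/4070 = 12.38.
The reservoir spacing is ΔT = 303 − 293.6 = 9.400 K.
COP_Carnot = T_H/ΔT = 303.00/9.400 = 32.23.
η_II = COP_actual/COP_Carnot = 12.38/32.23 = 0.3842.

0.384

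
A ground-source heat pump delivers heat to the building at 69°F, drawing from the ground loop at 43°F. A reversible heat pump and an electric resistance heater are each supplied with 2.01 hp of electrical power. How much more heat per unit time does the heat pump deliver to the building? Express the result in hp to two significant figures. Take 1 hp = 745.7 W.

In absolute terms T_C = 279.26 K and T_H = 293.71 K, so ΔT = 14.44 K.
COP_Carnot = T_H/ΔT = 293.71/14.44 = 20.33.
The heat pump delivers Q̇_H = COP × Ẇ = 40.87 hp; the resistance heater delivers Ẇ = 2.010 hp.
Extra = (COP − 1)·Ẇ = 38.86 hp.

39 hp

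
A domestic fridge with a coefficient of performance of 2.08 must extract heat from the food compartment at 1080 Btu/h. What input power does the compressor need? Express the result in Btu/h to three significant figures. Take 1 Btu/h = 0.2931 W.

Ẇ = Q̇_C/COP = 1080/2.08 = 519.2 Btu/h.

519 Btu/h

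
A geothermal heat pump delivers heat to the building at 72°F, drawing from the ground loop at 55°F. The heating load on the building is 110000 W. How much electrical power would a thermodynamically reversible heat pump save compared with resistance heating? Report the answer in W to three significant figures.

106000 W

In absolute terms T_C = 285.93 K and T_H = 295.37 K, so ΔT = 9.444 K.
COP_Carnot = T_H/ΔT = 295.37/9.444 = 31.27.
Resistance heating needs Ẇ_res = Q̇_H = 110000 W; the reversible heat pump needs only Ẇ_hp = Q̇_H/COP = 3517 W.
Saving = 110000 − 3517 = 106500 W.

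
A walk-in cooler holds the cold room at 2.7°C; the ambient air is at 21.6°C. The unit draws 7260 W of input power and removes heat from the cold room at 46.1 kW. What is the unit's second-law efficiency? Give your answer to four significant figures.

0.4351

Converting, Q̇_C = 46.10 kW = 46100 W, so COP_actual = Q̇_C/Ẇ = 46100/7260 = 6.350.
In absolute terms T_C = 275.85 K and T_H = 294.75 K, so ΔT = 18.90 K.
COP_Carnot = T_C/ΔT = 275.85/18.90 = 14.60.
η_II = COP_actual/COP_Carnot = 6.350/14.60 = 0.4351.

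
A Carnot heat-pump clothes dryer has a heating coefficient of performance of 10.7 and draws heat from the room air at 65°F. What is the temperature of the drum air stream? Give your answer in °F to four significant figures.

COP_HP = T_H/(T_H − T_C) rearranges to T_H = COP·T_C/(COP − 1).
With T_C = 291.48 K, T_H = 10.7 × 291.48/9.700 = 321.53 K.
Converting, 321.53 K = 119.09°F.

119.1 °F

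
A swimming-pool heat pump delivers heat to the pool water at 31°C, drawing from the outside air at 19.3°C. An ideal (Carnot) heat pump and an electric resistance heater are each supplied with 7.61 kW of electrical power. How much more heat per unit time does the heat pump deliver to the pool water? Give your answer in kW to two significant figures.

190 kW

In absolute terms T_C = 292.45 K and T_H = 304.15 K, so ΔT = 11.70 K.
COP_Carnot = T_H/ΔT = 304.15/11.70 = 26.00.
The heat pump delivers Q̇_H = COP × Ẇ = 197.8 kW; the resistance heater delivers Ẇ = 7.610 kW.
Extra = (COP − 1)·Ẇ = 190.2 kW.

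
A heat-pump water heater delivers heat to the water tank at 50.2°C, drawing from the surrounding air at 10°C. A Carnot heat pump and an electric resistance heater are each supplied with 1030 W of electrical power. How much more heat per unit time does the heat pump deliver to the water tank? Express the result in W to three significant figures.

7250 W

In absolute terms T_C = 283.15 K and T_H = 323.35 K, so ΔT = 40.20 K.
COP_Carnot = T_H/ΔT = 323.35/40.20 = 8.044.
The heat pump delivers Q̇_H = COP × Ẇ = 8285 W; the resistance heater delivers Ẇ = 1030 W.
Extra = (COP − 1)·Ẇ = 7255 W.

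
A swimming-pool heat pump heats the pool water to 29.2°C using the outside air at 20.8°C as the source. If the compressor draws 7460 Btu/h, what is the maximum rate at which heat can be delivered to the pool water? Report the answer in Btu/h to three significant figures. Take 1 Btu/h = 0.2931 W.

In absolute terms T_C = 293.95 K and T_H = 302.35 K, so ΔT = 8.400 K.
COP_Carnot = T_H/ΔT = 302.35/8.400 = 35.99.
Q̇_max = COP_Carnot × Ẇ = 35.99 × 7460 Btu/h = 268500 Btu/h.

269000 Btu/h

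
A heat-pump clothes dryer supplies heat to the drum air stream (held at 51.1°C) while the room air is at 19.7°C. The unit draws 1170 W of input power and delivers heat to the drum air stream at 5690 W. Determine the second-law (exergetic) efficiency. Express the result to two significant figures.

0.47

COP_actual = Q̇_H/Ẇ = 5690/1170 = 4.863.
In absolute terms T_C = 292.85 K and T_H = 324.25 K, so ΔT = 31.40 K.
COP_Carnot = T_H/ΔT = 324.25/31.40 = 10.33.
η_II = COP_actual/COP_Carnot = 4.863/10.33 = 0.4710.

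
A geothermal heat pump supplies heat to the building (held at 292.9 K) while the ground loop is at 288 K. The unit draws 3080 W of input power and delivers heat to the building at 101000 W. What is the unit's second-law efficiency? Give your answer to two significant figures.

0.55

COP_actual = Q̇_H/Ẇ = 101000/3080 = 32.79.
The reservoir spacing is ΔT = 292.9 − 288 = 4.900 K.
COP_Carnot = T_H/ΔT = 292.90/4.900 = 59.78.
η_II = COP_actual/COP_Carnot = 32.79/59.78 = 0.5486.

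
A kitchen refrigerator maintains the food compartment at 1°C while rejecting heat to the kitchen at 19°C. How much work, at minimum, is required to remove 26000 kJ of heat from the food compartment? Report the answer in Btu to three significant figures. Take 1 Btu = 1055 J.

In absolute terms T_C = 274.15 K and T_H = 292.15 K, so ΔT = 18.00 K.
The reversible limit is COP_R = T_C/ΔT = 15.23, so W_min = Q_C/COP = Q_C·ΔT/T_C.
W_min = 26000 × 18.00/274.15 = 1707 kJ = 1618 Btu.

1620 Btu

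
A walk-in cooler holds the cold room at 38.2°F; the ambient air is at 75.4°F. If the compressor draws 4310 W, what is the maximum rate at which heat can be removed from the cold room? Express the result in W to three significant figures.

57700 W

In absolute terms T_C = 276.59 K and T_H = 297.26 K, so ΔT = 20.67 K.
COP_Carnot = T_C/ΔT = 276.59/20.67 = 13.38.
Q̇_max = COP_Carnot × Ẇ = 13.38 × 4310 W = 57680 W.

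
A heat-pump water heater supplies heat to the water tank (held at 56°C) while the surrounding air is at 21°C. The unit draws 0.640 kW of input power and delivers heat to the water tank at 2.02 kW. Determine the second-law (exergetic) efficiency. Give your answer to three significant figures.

COP_actual = Q̇_H/Ẇ = 2.020/0.6400 = 3.156.
In absolute terms T_C = 294.15 K and T_H = 329.15 K, so ΔT = 35.00 K.
COP_Carnot = T_H/ΔT = 329.15/35.00 = 9.404.
η_II = COP_actual/COP_Carnot = 3.156/9.404 = 0.3356.

0.336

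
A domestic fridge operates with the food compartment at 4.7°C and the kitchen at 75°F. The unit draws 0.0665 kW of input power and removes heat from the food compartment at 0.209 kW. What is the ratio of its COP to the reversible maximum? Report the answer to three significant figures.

COP_actual = Q̇_C/Ẇ = 0.2090/0.06650 = 3.143.
In absolute terms T_C = 277.85 K and T_H = 297.04 K, so ΔT = 19.19 K.
COP_Carnot = T_C/ΔT = 277.85/19.19 = 14.48.
η_II = COP_actual/COP_Carnot = 3.143/14.48 = 0.2171.

0.217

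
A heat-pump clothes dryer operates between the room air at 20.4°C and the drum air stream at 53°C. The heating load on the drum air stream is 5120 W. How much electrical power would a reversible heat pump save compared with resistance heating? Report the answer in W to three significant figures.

In absolute terms T_C = 293.55 K and T_H = 326.15 K, so ΔT = 32.60 K.
COP_Carnot = T_H/ΔT = 326.15/32.60 = 10.00.
Resistance heating needs Ẇ_res = Q̇_H = 5120 W; the reversible heat pump needs only Ẇ_hp = Q̇_H/COP = 511.8 W.
Saving = 5120 − 511.8 = 4608 W.

4610 W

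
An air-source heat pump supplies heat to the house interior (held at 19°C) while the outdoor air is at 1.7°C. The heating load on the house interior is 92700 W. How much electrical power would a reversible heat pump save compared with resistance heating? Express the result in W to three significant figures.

In absolute terms T_C = 274.85 K and T_H = 292.15 K, so ΔT = 17.30 K.
COP_Carnot = T_H/ΔT = 292.15/17.30 = 16.89.
Resistance heating needs Ẇ_res = Q̇_H = 92700 W; the reversible heat pump needs only Ẇ_hp = Q̇_H/COP = 5489 W.
Saving = 92700 − 5489 = 87210 W.

87200 W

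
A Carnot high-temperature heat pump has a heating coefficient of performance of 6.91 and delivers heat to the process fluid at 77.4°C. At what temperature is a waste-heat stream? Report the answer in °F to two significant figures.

COP_HP = T_H/(T_H − T_C) gives T_H − T_C = T_H/COP.
With T_H = 350.55 K, T_C = 350.55 × (1 − 1/6.91) = 299.82 K.
Converting, 299.82 K = 80.00°F.

80 °F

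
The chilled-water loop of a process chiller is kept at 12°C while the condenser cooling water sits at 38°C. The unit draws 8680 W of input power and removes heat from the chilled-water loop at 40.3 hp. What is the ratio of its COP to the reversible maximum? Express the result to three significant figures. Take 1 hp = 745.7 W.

Converting, Q̇_C = 40.30 hp = 30050 W, so COP_actual = Q̇_C/Ẇ = 30050/8680 = 3.462.
In absolute terms T_C = 285.15 K and T_H = 311.15 K, so ΔT = 26.00 K.
COP_Carnot = T_C/ΔT = 285.15/26.00 = 10.97.
η_II = COP_actual/COP_Carnot = 3.462/10.97 = 0.3157.

0.316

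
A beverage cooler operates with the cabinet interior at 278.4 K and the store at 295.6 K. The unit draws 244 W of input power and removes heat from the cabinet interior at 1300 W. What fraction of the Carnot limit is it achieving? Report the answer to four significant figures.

0.3292

COP_actual = Q̇_C/Ẇ = 1300/244.0 = 5.328.
The reservoir spacing is ΔT = 295.6 − 278.4 = 17.20 K.
COP_Carnot = T_C/ΔT = 278.40/17.20 = 16.19.
η_II = COP_actual/COP_Carnot = 5.328/16.19 = 0.3292.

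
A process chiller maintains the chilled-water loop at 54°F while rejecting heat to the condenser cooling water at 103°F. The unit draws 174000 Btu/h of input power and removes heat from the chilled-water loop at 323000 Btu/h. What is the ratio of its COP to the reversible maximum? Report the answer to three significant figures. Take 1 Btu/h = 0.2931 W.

0.177

COP_actual = Q̇_C/Ẇ = 323000/174000 = 1.856.
In absolute terms T_C = 285.37 K and T_H = 312.59 K, so ΔT = 27.22 K.
COP_Carnot = T_C/ΔT = 285.37/27.22 = 10.48.
η_II = COP_actual/COP_Carnot = 1.856/10.48 = 0.1771.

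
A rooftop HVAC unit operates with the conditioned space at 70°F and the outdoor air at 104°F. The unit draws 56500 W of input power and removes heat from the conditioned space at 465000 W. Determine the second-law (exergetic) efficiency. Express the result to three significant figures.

COP_actual = Q̇_C/Ẇ = 465000/56500 = 8.230.
In absolute terms T_C = 294.26 K and T_H = 313.15 K, so ΔT = 18.89 K.
COP_Carnot = T_C/ΔT = 294.26/18.89 = 15.58.
η_II = COP_actual/COP_Carnot = 8.230/15.58 = 0.5283.

0.528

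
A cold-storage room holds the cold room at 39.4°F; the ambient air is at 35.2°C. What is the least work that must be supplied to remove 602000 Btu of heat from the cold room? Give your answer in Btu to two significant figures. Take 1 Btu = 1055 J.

In absolute terms T_C = 277.26 K and T_H = 308.35 K, so ΔT = 31.09 K.
The reversible limit is COP_R = T_C/ΔT = 8.918, so W_min = Q_C/COP = Q_C·ΔT/T_C.
W_min = 602000 × 31.09/277.26 = 67500 Btu.

68000 Btu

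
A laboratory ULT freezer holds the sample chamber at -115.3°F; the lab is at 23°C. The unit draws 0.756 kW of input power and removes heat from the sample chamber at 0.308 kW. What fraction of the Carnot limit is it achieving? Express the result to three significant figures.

COP_actual = Q̇_C/Ẇ = 0.3080/0.7560 = 0.4074.
In absolute terms T_C = 191.32 K and T_H = 296.15 K, so ΔT = 104.8 K.
COP_Carnot = T_C/ΔT = 191.32/104.8 = 1.825.
η_II = COP_actual/COP_Carnot = 0.4074/1.825 = 0.2232.

0.223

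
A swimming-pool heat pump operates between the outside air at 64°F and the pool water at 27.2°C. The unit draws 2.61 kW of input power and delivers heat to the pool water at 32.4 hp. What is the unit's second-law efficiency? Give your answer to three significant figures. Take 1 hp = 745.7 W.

0.290

Converting, Q̇_H = 32.40 hp = 24.16 kW, so COP_actual = Q̇_H/Ẇ = 24.16/2.610 = 9.257.
In absolute terms T_C = 290.93 K and T_H = 300.35 K, so ΔT = 9.422 K.
COP_Carnot = T_H/ΔT = 300.35/9.422 = 31.88.
η_II = COP_actual/COP_Carnot = 9.257/31.88 = 0.2904.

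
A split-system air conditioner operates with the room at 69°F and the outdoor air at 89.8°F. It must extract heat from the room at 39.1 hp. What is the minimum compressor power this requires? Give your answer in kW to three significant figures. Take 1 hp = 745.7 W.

1.15 kW

In absolute terms T_C = 293.71 K and T_H = 305.26 K, so ΔT = 11.56 K.
COP_Carnot = T_C/ΔT = 293.71/11.56 = 25.42.
Ẇ_min = Q̇/COP_Carnot = 39.10/25.42 = 1.538 hp = 1.147 kW.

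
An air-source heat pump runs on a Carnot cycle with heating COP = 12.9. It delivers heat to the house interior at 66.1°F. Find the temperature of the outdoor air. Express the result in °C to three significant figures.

COP_HP = T_H/(T_H − T_C) gives T_H − T_C = T_H/COP.
With T_H = 292.09 K, T_C = 292.09 × (1 − 1/12.9) = 269.45 K.
Converting, 269.45 K = -3.70°C.

-3.70 °C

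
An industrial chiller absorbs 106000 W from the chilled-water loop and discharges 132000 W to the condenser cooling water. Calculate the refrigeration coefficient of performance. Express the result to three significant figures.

4.08

The first law gives Q̇_H = Q̇_C + Ẇ, so the three rates are Q̇_C = 106000, Q̇_H = 132000, Ẇ = 26000 W.
COP_R = Q̇_C/Ẇ = 106000/26000 = 4.077.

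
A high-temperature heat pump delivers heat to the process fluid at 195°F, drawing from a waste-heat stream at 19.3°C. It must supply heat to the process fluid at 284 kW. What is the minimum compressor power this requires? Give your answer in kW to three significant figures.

In absolute terms T_C = 292.45 K and T_H = 363.71 K, so ΔT = 71.26 K.
COP_Carnot = T_H/ΔT = 363.71/71.26 = 5.104.
Ẇ_min = Q̇/COP_Carnot = 284.0/5.104 = 55.64 kW.

55.6 kW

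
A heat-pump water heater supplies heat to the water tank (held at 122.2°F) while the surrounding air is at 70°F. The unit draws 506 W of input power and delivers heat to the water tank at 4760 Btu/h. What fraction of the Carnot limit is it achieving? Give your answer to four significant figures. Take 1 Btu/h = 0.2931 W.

0.2474

Converting, Q̇_H = 4760 Btu/h = 1395 W, so COP_actual = Q̇_H/Ẇ = 1395/506.0 = 2.757.
In absolute terms T_C = 294.26 K and T_H = 323.26 K, so ΔT = 29.00 K.
COP_Carnot = T_H/ΔT = 323.26/29.00 = 11.15.
η_II = COP_actual/COP_Carnot = 2.757/11.15 = 0.2474.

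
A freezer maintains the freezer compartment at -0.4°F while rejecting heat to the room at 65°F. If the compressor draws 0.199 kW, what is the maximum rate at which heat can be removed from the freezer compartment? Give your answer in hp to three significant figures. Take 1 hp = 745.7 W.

In absolute terms T_C = 255.15 K and T_H = 291.48 K, so ΔT = 36.33 K.
COP_Carnot = T_C/ΔT = 255.15/36.33 = 7.022.
Q̇_max = COP_Carnot × Ẇ = 7.022 × 0.1990 kW = 1.397 kW = 1.874 hp.

1.87 hp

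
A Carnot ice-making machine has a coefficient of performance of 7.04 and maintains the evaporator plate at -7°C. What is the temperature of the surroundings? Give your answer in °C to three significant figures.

COP_R = T_C/(T_H − T_C) gives T_H − T_C = T_C/COP.
With T_C = 266.15 K, T_H = 266.15 × (1 + 1/7.04) = 303.96 K.
Converting, 303.96 K = 30.81°C.

30.8 °C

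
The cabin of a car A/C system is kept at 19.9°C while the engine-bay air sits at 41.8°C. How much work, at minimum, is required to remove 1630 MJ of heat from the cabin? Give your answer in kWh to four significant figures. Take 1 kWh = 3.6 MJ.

33.84 kWh

In absolute terms T_C = 293.05 K and T_H = 314.95 K, so ΔT = 21.90 K.
The reversible limit is COP_R = T_C/ΔT = 13.38, so W_min = Q_C/COP = Q_C·ΔT/T_C.
W_min = 1630 × 21.90/293.05 = 121.8 MJ = 33.84 kWh.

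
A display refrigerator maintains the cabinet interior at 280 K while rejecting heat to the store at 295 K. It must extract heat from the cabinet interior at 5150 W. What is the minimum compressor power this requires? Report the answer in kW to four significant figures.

0.2759 kW

The reservoir spacing is ΔT = 295 − 280 = 15.00 K.
COP_Carnot = T_C/ΔT = 280.00/15.00 = 18.67.
Ẇ_min = Q̇/COP_Carnot = 5150/18.67 = 275.9 W = 0.2759 kW.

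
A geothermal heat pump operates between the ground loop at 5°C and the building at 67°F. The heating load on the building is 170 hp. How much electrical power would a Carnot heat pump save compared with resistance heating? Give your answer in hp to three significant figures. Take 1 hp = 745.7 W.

162 hp

In absolute terms T_C = 278.15 K and T_H = 292.59 K, so ΔT = 14.44 K.
COP_Carnot = T_H/ΔT = 292.59/14.44 = 20.26.
Resistance heating needs Ẇ_res = Q̇_H = 170.0 hp; the reversible heat pump needs only Ẇ_hp = Q̇_H/COP = 8.392 hp.
Saving = 170.0 − 8.392 = 161.6 hp.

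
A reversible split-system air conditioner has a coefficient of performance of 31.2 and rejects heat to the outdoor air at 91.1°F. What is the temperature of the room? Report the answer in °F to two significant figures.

For a Carnot refrigerator COP_R = T_C/(T_H − T_C), so T_C = COP·T_H/(1 + COP).
With T_H = 305.98 K, T_C = 31.2 × 305.98/32.20 = 296.48 K.
Converting, 296.48 K = 74.00°F.

74 °F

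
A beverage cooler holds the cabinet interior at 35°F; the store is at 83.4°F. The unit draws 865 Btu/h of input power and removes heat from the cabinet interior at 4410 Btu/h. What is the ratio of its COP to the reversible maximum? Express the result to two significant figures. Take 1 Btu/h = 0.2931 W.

0.50

COP_actual = Q̇_C/Ẇ = 4410/865.0 = 5.098.
In absolute terms T_C = 274.82 K and T_H = 301.71 K, so ΔT = 26.89 K.
COP_Carnot = T_C/ΔT = 274.82/26.89 = 10.22.
η_II = COP_actual/COP_Carnot = 5.098/10.22 = 0.4988.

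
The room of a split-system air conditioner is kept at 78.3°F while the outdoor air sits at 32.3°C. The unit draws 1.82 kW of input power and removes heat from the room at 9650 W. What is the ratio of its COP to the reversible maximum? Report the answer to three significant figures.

0.117

Converting, Q̇_C = 9650 W = 9.650 kW, so COP_actual = Q̇_C/Ẇ = 9.650/1.820 = 5.302.
In absolute terms T_C = 298.87 K and T_H = 305.45 K, so ΔT = 6.578 K.
COP_Carnot = T_C/ΔT = 298.87/6.578 = 45.44.
η_II = COP_actual/COP_Carnot = 5.302/45.44 = 0.1167.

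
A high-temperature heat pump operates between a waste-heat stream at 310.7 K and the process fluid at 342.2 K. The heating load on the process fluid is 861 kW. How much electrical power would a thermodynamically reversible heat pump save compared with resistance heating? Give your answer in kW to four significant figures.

781.7 kW

The reservoir spacing is ΔT = 342.2 − 310.7 = 31.50 K.
COP_Carnot = T_H/ΔT = 342.20/31.50 = 10.86.
Resistance heating needs Ẇ_res = Q̇_H = 861.0 kW; the reversible heat pump needs only Ẇ_hp = Q̇_H/COP = 79.26 kW.
Saving = 861.0 − 79.26 = 781.7 kW.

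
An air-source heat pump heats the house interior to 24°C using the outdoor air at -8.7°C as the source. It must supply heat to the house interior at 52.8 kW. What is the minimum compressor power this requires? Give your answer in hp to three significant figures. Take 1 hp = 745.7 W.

In absolute terms T_C = 264.45 K and T_H = 297.15 K, so ΔT = 32.70 K.
COP_Carnot = T_H/ΔT = 297.15/32.70 = 9.087.
Ẇ_min = Q̇/COP_Carnot = 52.80/9.087 = 5.810 kW = 7.792 hp.

7.79 hp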